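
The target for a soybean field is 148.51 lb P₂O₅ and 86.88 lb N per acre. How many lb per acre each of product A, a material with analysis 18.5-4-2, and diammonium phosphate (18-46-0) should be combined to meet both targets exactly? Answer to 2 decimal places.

169.87 lb product A, 308.08 lb diammonium phosphate

Let a = lb of product A, b = lb of diammonium phosphate (per acre).
P₂O₅: 0.04·a + 0.46·b = 148.51
N: 0.185·a + 0.18·b = 86.88
Solving simultaneously: a = 169.872, b = 308.076.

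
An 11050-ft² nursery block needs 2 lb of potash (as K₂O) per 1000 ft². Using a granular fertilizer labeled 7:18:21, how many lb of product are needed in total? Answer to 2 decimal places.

105.24 lb

Product per 1000 ft² = 2 / 21% = 9.52381 lb.
Total product = 9.52381 × 11050 / 1000 = 105.238 lb.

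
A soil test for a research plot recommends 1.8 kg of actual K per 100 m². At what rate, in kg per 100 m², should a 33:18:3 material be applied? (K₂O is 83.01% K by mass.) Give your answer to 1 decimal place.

72.3 kg of product per hundred sq m

As K₂O: 1.8 / 0.8301 = 2.16841 kg per 100 m².
Product per 100 m² = 2.16841 / 3% = 72.2804 kg.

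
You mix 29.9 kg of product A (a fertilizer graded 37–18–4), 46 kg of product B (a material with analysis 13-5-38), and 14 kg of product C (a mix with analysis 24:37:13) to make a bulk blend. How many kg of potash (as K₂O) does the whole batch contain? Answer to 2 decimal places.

20.50 kg K₂O

K₂O mass = 4%×29.9 + 38%×46 + 13%×14 = 20.496 kg.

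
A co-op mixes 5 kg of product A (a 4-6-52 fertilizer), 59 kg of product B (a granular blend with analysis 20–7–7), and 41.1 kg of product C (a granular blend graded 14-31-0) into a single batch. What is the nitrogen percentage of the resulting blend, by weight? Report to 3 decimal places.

16.892% N

Total mass = 5 + 59 + 41.1 = 105.1 kg.
N mass = 4%×5 + 20%×59 + 14%×41.1 = 17.754 kg.
% N = 17.754 / 105.1 = 16.89248%.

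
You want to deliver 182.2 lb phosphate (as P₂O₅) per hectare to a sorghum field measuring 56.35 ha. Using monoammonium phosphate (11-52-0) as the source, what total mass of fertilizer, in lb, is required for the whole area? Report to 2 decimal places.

Product per hectare = 182.2 / 52% = 350.385 lb.
Total product = 350.385 × 56.35 = 19744.173 lb.

19744.17 lb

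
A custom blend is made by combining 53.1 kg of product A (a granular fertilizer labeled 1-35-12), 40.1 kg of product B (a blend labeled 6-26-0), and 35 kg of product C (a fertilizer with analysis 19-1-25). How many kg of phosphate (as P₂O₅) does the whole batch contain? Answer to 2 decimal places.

P₂O₅ mass = 35%×53.1 + 26%×40.1 + 1%×35 = 29.361 kg.

29.36 kg P₂O₅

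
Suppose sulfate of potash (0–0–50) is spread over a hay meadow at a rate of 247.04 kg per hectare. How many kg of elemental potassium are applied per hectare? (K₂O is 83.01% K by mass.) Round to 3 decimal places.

102.534 kg K per hectare

K₂O per hectare = 247.04 × 50% = 123.52 kg.
Elemental K = 123.52 × 0.8301 = 102.53395 kg per hectare.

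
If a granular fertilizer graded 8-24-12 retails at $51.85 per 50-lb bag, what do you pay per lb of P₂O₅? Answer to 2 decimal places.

P₂O₅ in bag = 50 × 24% = 12 lb.
Cost per lb P₂O₅ = $51.85 / 12 = $4.3208.

$4.32 per lb P₂O₅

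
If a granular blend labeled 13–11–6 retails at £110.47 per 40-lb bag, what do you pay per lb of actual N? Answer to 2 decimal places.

N in bag = 40 × 13% = 5.2 lb.
Cost per lb N = £110.47 / 5.2 = £21.2442.

£21.24 per lb N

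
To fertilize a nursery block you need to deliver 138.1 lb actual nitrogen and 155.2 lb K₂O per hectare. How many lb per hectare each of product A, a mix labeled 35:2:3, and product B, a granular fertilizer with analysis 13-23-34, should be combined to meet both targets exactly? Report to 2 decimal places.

Let a = lb of product A, b = lb of product B (per hectare).
N: 0.35·a + 0.13·b = 138.1
K₂O: 0.03·a + 0.34·b = 155.2
Solving simultaneously: a = 232.6499, b = 435.943.

232.65 lb product A, 435.94 lb product B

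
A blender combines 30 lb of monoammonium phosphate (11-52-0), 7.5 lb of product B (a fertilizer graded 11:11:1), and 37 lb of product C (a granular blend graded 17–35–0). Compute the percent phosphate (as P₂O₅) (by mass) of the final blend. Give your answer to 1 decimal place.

39.4% P₂O₅

Total mass = 30 + 7.5 + 37 = 74.5 lb.
P₂O₅ mass = 52%×30 + 11%×7.5 + 35%×37 = 29.375 lb.
% P₂O₅ = 29.375 / 74.5 = 39.4295%.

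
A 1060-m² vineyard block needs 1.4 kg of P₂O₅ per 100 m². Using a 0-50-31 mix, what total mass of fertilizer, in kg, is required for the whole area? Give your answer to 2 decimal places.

29.68 kg

Product per 100 m² = 1.4 / 50% = 2.8 kg.
Total product = 2.8 × 1060 / 100 = 29.68 kg.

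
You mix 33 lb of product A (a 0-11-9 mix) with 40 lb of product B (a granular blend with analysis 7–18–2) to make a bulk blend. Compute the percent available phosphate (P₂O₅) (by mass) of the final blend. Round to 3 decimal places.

14.836% P₂O₅

Total mass = 33 + 40 = 73 lb.
P₂O₅ mass = 11%×33 + 18%×40 = 10.83 lb.
% P₂O₅ = 10.83 / 73 = 14.8356%.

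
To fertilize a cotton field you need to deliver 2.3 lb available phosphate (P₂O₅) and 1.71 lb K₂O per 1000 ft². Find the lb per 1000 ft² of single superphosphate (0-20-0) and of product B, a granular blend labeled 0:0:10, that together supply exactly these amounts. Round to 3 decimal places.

11.500 lb single superphosphate, 17.100 lb product B

Per-1000 ft² balance (a = single superphosphate, b = product B):
P₂O₅: 0.2·a + 0·b = 2.3
K₂O: 0·a + 0.1·b = 1.71
Solving simultaneously: a = 11.5, b = 17.1.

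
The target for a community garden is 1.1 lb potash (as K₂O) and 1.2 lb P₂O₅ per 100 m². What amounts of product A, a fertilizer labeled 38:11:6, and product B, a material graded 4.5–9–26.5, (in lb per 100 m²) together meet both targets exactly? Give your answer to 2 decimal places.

9.22 lb product A, 2.06 lb product B

Let a = lb of product A, b = lb of product B (per 100 m²).
K₂O: 0.06·a + 0.265·b = 1.1
P₂O₅: 0.11·a + 0.09·b = 1.2
Eliminate b: (row1) − 0.265/0.09·(row2) → -0.263889·a = -2.43333, so a = 9.22105.
Then b = (1.2 − 0.11·9.22105) / 0.09 = 2.06316.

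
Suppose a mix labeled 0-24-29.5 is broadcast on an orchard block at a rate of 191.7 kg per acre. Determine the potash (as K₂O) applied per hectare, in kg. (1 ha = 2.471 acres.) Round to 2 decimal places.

K₂O per acre = 191.7 × 29.5% = 56.5515 kg.
Convert to per hectare: 56.5515 × 2.471 = 139.739 kg.

139.74 kg K₂O per hectare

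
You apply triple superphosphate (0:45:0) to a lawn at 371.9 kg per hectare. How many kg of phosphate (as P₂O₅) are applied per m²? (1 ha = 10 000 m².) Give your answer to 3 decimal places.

0.017 kg P₂O₅ per sq m

P₂O₅ per hectare = 371.9 × 45% = 167.355 kg.
Convert to per m²: 167.355 × 0.0001 = 0.0167355 kg.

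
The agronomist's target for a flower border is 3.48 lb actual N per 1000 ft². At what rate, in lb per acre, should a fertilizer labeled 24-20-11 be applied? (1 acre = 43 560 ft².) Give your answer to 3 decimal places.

Product per 1000 ft² = 3.48 / 24% = 14.5 lb.
Convert to per acre: 14.5 × 43.56 = 631.62 lb.

631.620 lb of product per acre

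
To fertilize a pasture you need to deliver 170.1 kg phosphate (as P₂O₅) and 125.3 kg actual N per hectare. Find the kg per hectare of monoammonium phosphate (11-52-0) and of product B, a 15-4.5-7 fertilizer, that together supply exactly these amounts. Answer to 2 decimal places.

With a, b = kg per hectare of monoammonium phosphate and product B:
P₂O₅: 0.52·a + 0.045·b = 170.1
N: 0.11·a + 0.15·b = 125.3
Eliminate a: (row1) − 0.52/0.11·(row2) → -0.664091·b = -422.227, so b = 635.797.
Back-substitute: a = (170.1 − 0.045·635.797) / 0.52 = 272.094.

272.09 kg monoammonium phosphate, 635.80 kg product B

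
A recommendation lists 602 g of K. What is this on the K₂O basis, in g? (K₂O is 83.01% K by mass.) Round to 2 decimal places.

K₂O = 602 / 0.8301 = 725.214 g.

725.21 g K₂O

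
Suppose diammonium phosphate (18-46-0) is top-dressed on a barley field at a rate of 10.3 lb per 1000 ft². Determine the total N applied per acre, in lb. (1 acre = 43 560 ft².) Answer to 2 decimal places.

nitrogen per 1000 ft² = 10.3 × 18% = 1.854 lb.
Convert to per acre: 1.854 × 43.56 = 80.7602 lb.

80.76 lb N per acre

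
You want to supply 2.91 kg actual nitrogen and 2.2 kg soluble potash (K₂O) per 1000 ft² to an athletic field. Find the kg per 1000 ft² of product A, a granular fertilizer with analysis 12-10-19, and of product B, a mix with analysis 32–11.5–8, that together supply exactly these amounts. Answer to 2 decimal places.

9.20 kg product A, 5.64 kg product B

Let a = kg of product A, b = kg of product B (per 1000 ft²).
N: 0.12·a + 0.32·b = 2.91
K₂O: 0.19·a + 0.08·b = 2.2
Solving simultaneously: a = 9.20312, b = 5.64258.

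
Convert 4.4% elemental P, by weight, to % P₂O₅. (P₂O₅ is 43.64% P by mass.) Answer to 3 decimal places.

10.082% P₂O₅

%P₂O₅ = 4.4 / 0.4364 = 10.08249%.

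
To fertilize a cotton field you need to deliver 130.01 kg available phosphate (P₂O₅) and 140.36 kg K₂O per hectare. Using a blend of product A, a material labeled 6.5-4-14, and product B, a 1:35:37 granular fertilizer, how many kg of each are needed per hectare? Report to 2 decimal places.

29.89 kg product A, 368.04 kg product B

Let a = kg of product A, b = kg of product B (per hectare).
P₂O₅: 0.04·a + 0.35·b = 130.01
K₂O: 0.14·a + 0.37·b = 140.36
From row1: a = (130.01 − 0.35·b) / 0.04.
Into row2: 0.14·(130.01 − 0.35·b)/0.04 + 0.37·b = 140.36 → b = 368.041, a = 29.8918.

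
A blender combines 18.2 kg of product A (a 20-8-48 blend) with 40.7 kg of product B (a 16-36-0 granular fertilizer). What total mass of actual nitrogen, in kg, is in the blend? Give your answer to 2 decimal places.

10.15 kg N

N mass = 20%×18.2 + 16%×40.7 = 10.152 kg.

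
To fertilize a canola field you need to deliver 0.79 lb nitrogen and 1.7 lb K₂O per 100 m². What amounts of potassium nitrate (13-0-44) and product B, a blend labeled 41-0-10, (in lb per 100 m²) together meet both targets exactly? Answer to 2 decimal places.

Let a = lb of potassium nitrate, b = lb of product B (per 100 m²).
N: 0.13·a + 0.41·b = 0.79
K₂O: 0.44·a + 0.1·b = 1.7
Solving simultaneously: a = 3.69176, b = 0.756272.

3.69 lb potassium nitrate, 0.76 lb product B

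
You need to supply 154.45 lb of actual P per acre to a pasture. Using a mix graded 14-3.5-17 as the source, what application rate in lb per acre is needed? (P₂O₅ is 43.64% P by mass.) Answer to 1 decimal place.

As P₂O₅: 154.45 / 0.4364 = 353.918 lb per acre.
Product per acre = 353.918 / 3.5% = 10111.95 lb.

10112.0 lb of product per acre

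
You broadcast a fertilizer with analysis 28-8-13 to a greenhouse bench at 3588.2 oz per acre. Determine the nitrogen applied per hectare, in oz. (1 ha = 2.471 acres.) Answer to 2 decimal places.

2482.60 oz N per hectare

nitrogen per acre = 3588.2 × 28% = 1004.7 oz.
Convert to per hectare: 1004.7 × 2.471 = 2482.604 oz.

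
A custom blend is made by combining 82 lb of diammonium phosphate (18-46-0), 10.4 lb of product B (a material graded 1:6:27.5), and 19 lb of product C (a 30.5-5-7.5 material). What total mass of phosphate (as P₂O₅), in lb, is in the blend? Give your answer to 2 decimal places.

39.29 lb P₂O₅

P₂O₅ mass = 46%×82 + 6%×10.4 + 5%×19 = 39.294 lb.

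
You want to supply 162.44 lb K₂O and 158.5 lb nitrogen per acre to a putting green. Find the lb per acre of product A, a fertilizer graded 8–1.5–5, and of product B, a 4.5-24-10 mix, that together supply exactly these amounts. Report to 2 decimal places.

1485.25 lb product A, 881.77 lb product B

Let a = lb of product A, b = lb of product B (per acre).
K₂O: 0.05·a + 0.1·b = 162.44
N: 0.08·a + 0.045·b = 158.5
Solving simultaneously: a = 1485.252, b = 881.774.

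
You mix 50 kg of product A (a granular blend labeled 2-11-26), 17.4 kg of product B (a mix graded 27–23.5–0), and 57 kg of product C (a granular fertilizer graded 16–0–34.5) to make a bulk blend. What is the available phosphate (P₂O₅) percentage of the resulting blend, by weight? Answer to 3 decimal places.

Total mass = 50 + 17.4 + 57 = 124.4 kg.
P₂O₅ mass = 11%×50 + 23.5%×17.4 + 0%×57 = 9.589 kg.
% P₂O₅ = 9.589 / 124.4 = 7.7082%.

7.708% P₂O₅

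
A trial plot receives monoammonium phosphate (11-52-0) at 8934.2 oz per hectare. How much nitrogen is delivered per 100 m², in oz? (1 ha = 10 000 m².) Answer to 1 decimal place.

9.8 oz N per hundred sq m

nitrogen per hectare = 8934.2 × 11% = 982.762 oz.
Convert to per 100 m²: 982.762 × 0.01 = 9.82762 oz.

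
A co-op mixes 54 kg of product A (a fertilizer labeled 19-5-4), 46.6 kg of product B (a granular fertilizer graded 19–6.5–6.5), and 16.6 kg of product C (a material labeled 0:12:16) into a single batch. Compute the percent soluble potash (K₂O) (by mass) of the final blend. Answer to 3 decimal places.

Total mass = 54 + 46.6 + 16.6 = 117.2 kg.
K₂O mass = 4%×54 + 6.5%×46.6 + 16%×16.6 = 7.845 kg.
% K₂O = 7.845 / 117.2 = 6.69369%.

6.694% K₂O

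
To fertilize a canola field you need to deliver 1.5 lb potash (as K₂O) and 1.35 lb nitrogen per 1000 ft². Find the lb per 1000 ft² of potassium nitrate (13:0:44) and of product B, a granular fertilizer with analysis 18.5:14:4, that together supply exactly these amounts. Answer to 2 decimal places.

Let a = lb of potassium nitrate, b = lb of product B (per 1000 ft²).
K₂O: 0.44·a + 0.04·b = 1.5
N: 0.13·a + 0.185·b = 1.35
Eliminate a: (row1) − 0.44/0.13·(row2) → -0.586154·b = -3.06923, so b = 5.23622.
Back-substitute: a = (1.5 − 0.04·5.23622) / 0.44 = 2.93307.

2.93 lb potassium nitrate, 5.24 lb product B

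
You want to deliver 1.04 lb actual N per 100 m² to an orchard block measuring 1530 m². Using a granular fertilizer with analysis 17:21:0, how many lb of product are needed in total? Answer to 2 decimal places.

Product per 100 m² = 1.04 / 17% = 6.11765 lb.
Total product = 6.11765 × 1530 / 100 = 93.6 lb.

93.60 lb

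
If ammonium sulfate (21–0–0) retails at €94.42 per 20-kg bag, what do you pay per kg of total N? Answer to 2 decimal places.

€22.48 per kg N

N in bag = 20 × 21% = 4.2 kg.
Cost per kg N = €94.42 / 4.2 = €22.4810.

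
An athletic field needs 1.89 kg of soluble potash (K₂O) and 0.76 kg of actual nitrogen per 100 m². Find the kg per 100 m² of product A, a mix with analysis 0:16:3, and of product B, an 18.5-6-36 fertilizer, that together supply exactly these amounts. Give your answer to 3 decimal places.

Per-100 m² balance (a = product A, b = product B):
K₂O: 0.03·a + 0.36·b = 1.89
N: 0·a + 0.185·b = 0.76
Solving simultaneously: a = 13.7027, b = 4.10811.

13.703 kg product A, 4.108 kg product B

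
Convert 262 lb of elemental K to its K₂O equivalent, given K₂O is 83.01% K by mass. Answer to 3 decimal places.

315.625 lb K₂O

K₂O = 262 / 0.8301 = 315.6246 lb.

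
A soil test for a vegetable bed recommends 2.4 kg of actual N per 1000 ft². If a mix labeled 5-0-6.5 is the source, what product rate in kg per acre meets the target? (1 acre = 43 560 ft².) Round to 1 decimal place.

2090.9 kg of product per acre

Product per 1000 ft² = 2.4 / 5% = 48 kg.
Convert to per acre: 48 × 43.56 = 2090.88 kg.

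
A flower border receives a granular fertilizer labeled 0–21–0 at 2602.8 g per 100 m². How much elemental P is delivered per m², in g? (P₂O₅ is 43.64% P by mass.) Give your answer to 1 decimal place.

2.4 g P per sq m

P₂O₅ per 100 m² = 2602.8 × 21% = 546.588 g.
Elemental P = 546.588 × 0.4364 = 238.531 g per 100 m².
Convert to per m²: 238.531 × 0.01 = 2.38531 g.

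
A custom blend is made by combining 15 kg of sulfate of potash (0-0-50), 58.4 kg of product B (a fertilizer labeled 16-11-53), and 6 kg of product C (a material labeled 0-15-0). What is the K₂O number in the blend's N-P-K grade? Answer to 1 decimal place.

48.4% K₂O

Total mass = 15 + 58.4 + 6 = 79.4 kg.
K₂O mass = 50%×15 + 53%×58.4 + 0%×6 = 38.452 kg.
% K₂O = 38.452 / 79.4 = 48.4282%.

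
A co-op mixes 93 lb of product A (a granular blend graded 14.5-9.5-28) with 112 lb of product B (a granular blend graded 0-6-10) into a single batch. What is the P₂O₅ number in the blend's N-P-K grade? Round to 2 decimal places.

Total mass = 93 + 112 = 205 lb.
P₂O₅ mass = 9.5%×93 + 6%×112 = 15.555 lb.
% P₂O₅ = 15.555 / 205 = 7.5878%.

7.59% P₂O₅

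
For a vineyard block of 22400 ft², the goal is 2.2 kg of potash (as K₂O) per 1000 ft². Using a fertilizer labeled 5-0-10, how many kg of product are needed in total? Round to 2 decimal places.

Product per 1000 ft² = 2.2 / 10% = 22 kg.
Total product = 22 × 22400 / 1000 = 492.8 kg.

492.80 kg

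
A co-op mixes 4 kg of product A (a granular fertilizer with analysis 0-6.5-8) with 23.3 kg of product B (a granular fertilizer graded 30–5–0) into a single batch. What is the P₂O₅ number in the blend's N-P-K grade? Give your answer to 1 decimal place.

Total mass = 4 + 23.3 = 27.3 kg.
P₂O₅ mass = 6.5%×4 + 5%×23.3 = 1.425 kg.
% P₂O₅ = 1.425 / 27.3 = 5.21978%.

5.2% P₂O₅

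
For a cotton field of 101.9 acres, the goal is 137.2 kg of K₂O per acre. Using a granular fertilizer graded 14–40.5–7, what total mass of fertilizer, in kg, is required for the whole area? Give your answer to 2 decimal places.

Product per acre = 137.2 / 7% = 1960 kg.
Total product = 1960 × 101.9 = 199724 kg.

199724.00 kg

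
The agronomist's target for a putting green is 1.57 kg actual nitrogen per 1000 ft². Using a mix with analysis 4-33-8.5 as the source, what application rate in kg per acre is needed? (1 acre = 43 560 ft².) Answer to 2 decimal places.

1709.73 kg of product per acre

Product per 1000 ft² = 1.57 / 4% = 39.25 kg.
Convert to per acre: 39.25 × 43.56 = 1709.73 kg.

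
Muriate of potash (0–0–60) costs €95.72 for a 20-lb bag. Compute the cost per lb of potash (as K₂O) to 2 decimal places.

K₂O in bag = 20 × 60% = 12 lb.
Cost per lb K₂O = €95.72 / 12 = €7.9767.

€7.98 per lb K₂O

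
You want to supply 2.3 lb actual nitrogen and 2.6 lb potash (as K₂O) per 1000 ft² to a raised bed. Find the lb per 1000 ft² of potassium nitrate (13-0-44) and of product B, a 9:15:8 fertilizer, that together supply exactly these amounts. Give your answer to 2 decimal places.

1.71 lb potassium nitrate, 23.08 lb product B

With a, b = lb per 1000 ft² of potassium nitrate and product B:
N: 0.13·a + 0.09·b = 2.3
K₂O: 0.44·a + 0.08·b = 2.6
Eliminate b: (row1) − 0.09/0.08·(row2) → -0.365·a = -0.625, so a = 1.71233.
Then b = (2.6 − 0.44·1.71233) / 0.08 = 23.0822.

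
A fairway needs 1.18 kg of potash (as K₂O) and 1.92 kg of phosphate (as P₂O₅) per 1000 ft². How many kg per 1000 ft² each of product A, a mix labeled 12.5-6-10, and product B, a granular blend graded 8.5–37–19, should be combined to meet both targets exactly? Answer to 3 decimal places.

With a, b = kg per 1000 ft² of product A and product B:
K₂O: 0.1·a + 0.19·b = 1.18
P₂O₅: 0.06·a + 0.37·b = 1.92
Eliminate a: (row1) − 0.1/0.06·(row2) → -0.426667·b = -2.02, so b = 4.73438.
Back-substitute: a = (1.18 − 0.19·4.73438) / 0.1 = 2.80469.

2.805 kg product A, 4.734 kg product B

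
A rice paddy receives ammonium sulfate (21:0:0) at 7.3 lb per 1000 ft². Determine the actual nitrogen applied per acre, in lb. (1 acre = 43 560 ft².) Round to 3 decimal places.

nitrogen per 1000 ft² = 7.3 × 21% = 1.533 lb.
Convert to per acre: 1.533 × 43.56 = 66.77748 lb.

66.777 lb N per acre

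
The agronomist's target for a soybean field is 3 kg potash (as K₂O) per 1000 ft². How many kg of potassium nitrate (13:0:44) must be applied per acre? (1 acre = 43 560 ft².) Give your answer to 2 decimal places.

297.00 kg of product per acre

Product per 1000 ft² = 3 / 44% = 6.81818 kg.
Convert to per acre: 6.81818 × 43.56 = 297 kg.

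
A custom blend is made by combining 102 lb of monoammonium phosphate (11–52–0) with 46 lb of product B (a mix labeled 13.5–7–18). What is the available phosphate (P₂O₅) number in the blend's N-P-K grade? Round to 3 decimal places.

Total mass = 102 + 46 = 148 lb.
P₂O₅ mass = 52%×102 + 7%×46 = 56.26 lb.
% P₂O₅ = 56.26 / 148 = 38.0135%.

38.014% P₂O₅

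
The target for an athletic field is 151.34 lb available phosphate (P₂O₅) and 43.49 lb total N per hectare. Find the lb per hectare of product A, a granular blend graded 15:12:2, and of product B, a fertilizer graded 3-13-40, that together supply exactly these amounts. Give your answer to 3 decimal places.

70.031 lb product A, 1099.509 lb product B

Per-hectare balance (a = product A, b = product B):
P₂O₅: 0.12·a + 0.13·b = 151.34
N: 0.15·a + 0.03·b = 43.49
Solving simultaneously: a = 70.0314, b = 1099.5094.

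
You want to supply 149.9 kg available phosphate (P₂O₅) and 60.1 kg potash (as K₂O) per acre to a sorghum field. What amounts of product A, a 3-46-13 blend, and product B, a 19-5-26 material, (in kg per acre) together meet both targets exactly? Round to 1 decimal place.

318.0 kg product A, 72.1 kg product B

With a, b = kg per acre of product A and product B:
P₂O₅: 0.46·a + 0.05·b = 149.9
K₂O: 0.13·a + 0.26·b = 60.1
From row1: a = (149.9 − 0.05·b) / 0.46.
Into row2: 0.13·(149.9 − 0.05·b)/0.46 + 0.26·b = 60.1 → b = 72.1397, a = 318.028.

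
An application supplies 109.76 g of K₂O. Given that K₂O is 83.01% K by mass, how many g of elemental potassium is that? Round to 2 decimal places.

91.11 g K

K = 109.76 × 0.8301 = 91.1118 g.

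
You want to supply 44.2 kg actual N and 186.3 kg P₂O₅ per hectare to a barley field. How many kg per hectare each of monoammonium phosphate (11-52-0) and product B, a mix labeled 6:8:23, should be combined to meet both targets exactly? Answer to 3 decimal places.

341.161 kg monoammonium phosphate, 111.205 kg product B

Per-hectare balance (a = monoammonium phosphate, b = product B):
N: 0.11·a + 0.06·b = 44.2
P₂O₅: 0.52·a + 0.08·b = 186.3
From row1: a = (44.2 − 0.06·b) / 0.11.
Into row2: 0.52·(44.2 − 0.06·b)/0.11 + 0.08·b = 186.3 → b = 111.2054, a = 341.1607.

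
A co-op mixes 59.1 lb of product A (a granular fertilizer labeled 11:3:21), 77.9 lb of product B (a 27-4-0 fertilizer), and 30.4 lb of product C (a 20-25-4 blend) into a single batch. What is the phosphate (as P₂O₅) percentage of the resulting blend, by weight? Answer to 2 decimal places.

7.46% P₂O₅

Total mass = 59.1 + 77.9 + 30.4 = 167.4 lb.
P₂O₅ mass = 3%×59.1 + 4%×77.9 + 25%×30.4 = 12.489 lb.
% P₂O₅ = 12.489 / 167.4 = 7.46057%.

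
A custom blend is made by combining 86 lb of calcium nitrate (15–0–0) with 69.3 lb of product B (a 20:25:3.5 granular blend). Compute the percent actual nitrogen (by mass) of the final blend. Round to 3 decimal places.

17.231% N

Total mass = 86 + 69.3 = 155.3 lb.
N mass = 15%×86 + 20%×69.3 = 26.76 lb.
% N = 26.76 / 155.3 = 17.2312%.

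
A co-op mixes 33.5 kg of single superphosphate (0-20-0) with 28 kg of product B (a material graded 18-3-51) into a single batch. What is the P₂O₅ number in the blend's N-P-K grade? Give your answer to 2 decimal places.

Total mass = 33.5 + 28 = 61.5 kg.
P₂O₅ mass = 20%×33.5 + 3%×28 = 7.54 kg.
% P₂O₅ = 7.54 / 61.5 = 12.2602%.

12.26% P₂O₅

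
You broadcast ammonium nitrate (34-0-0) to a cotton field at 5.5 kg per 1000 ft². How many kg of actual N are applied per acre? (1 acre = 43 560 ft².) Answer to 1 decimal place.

nitrogen per 1000 ft² = 5.5 × 34% = 1.87 kg.
Convert to per acre: 1.87 × 43.56 = 81.4572 kg.

81.5 kg N per acre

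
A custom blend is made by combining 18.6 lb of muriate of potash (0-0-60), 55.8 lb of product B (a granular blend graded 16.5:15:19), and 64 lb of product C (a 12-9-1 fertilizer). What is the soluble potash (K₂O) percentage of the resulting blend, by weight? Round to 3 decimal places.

16.186% K₂O

Total mass = 18.6 + 55.8 + 64 = 138.4 lb.
K₂O mass = 60%×18.6 + 19%×55.8 + 1%×64 = 22.402 lb.
% K₂O = 22.402 / 138.4 = 16.1864%.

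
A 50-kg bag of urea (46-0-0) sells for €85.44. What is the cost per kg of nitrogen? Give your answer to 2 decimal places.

€3.71 per kg N

N in bag = 50 × 46% = 23 kg.
Cost per kg N = €85.44 / 23 = €3.7148.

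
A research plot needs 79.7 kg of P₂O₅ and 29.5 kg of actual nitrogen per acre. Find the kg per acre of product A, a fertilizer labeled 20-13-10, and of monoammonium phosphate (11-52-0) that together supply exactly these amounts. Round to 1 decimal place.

73.3 kg product A, 134.9 kg monoammonium phosphate

With a, b = kg per acre of product A and monoammonium phosphate:
P₂O₅: 0.13·a + 0.52·b = 79.7
N: 0.2·a + 0.11·b = 29.5
Eliminate b: (row1) − 0.52/0.11·(row2) → -0.815455·a = -59.7545, so a = 73.2776.
Then b = (29.5 − 0.2·73.2776) / 0.11 = 134.9498.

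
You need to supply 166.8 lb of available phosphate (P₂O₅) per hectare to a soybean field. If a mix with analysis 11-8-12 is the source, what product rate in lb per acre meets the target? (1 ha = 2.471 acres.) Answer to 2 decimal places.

Product per hectare = 166.8 / 8% = 2085 lb.
Convert to per acre: 2085 × 0.404694 = 843.788 lb.

843.79 lb of product per acre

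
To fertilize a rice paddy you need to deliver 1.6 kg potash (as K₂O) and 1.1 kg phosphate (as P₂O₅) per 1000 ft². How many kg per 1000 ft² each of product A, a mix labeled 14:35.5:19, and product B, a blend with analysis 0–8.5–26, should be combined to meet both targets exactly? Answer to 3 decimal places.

Per-1000 ft² balance (a = product A, b = product B):
K₂O: 0.19·a + 0.26·b = 1.6
P₂O₅: 0.355·a + 0.085·b = 1.1
Solving simultaneously: a = 1.9698, b = 4.71438.

1.970 kg product A, 4.714 kg product B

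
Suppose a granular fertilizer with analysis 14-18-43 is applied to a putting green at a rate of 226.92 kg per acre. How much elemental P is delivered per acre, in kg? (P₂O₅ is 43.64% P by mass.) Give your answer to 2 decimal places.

P₂O₅ per acre = 226.92 × 18% = 40.8456 kg.
Elemental P = 40.8456 × 0.4364 = 17.825 kg per acre.

17.83 kg P per acre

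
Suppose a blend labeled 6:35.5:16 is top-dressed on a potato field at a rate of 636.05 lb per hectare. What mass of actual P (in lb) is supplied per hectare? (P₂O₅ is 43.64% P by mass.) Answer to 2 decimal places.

98.54 lb P per hectare

P₂O₅ per hectare = 636.05 × 35.5% = 225.798 lb.
Elemental P = 225.798 × 0.4364 = 98.5381 lb per hectare.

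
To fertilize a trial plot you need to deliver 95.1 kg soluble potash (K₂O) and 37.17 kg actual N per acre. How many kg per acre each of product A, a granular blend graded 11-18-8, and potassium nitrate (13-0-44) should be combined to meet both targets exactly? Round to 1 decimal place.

105.0 kg product A, 197.0 kg potassium nitrate

Per-acre balance (a = product A, b = potassium nitrate):
K₂O: 0.08·a + 0.44·b = 95.1
N: 0.11·a + 0.13·b = 37.17
Eliminate b: (row1) − 0.44/0.13·(row2) → -0.292308·a = -30.7062, so a = 105.047.
Then b = (37.17 − 0.11·105.047) / 0.13 = 197.037.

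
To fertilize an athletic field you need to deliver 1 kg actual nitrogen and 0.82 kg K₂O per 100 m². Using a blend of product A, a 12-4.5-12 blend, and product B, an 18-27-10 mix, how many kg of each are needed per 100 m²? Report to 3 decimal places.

4.958 kg product A, 2.250 kg product B

With a, b = kg per 100 m² of product A and product B:
N: 0.12·a + 0.18·b = 1
K₂O: 0.12·a + 0.1·b = 0.82
From row1: a = (1 − 0.18·b) / 0.12.
Into row2: 0.12·(1 − 0.18·b)/0.12 + 0.1·b = 0.82 → b = 2.25, a = 4.95833.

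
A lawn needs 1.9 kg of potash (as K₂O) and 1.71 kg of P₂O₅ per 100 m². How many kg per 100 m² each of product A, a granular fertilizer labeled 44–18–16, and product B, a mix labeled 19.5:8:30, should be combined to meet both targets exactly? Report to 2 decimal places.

8.76 kg product A, 1.66 kg product B

Let a = kg of product A, b = kg of product B (per 100 m²).
K₂O: 0.16·a + 0.3·b = 1.9
P₂O₅: 0.18·a + 0.08·b = 1.71
From row1: a = (1.9 − 0.3·b) / 0.16.
Into row2: 0.18·(1.9 − 0.3·b)/0.16 + 0.08·b = 1.71 → b = 1.66019, a = 8.76214.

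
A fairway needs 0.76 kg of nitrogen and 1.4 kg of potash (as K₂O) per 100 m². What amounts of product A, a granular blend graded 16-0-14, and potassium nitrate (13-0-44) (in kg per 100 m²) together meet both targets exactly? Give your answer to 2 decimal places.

2.92 kg product A, 2.25 kg potassium nitrate

Per-100 m² balance (a = product A, b = potassium nitrate):
N: 0.16·a + 0.13·b = 0.76
K₂O: 0.14·a + 0.44·b = 1.4
Eliminate a: (row1) − 0.16/0.14·(row2) → -0.372857·b = -0.84, so b = 2.25287.
Back-substitute: a = (0.76 − 0.13·2.25287) / 0.16 = 2.91954.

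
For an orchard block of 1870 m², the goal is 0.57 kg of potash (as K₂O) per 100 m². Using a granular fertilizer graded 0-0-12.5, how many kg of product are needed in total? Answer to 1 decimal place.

Product per 100 m² = 0.57 / 12.5% = 4.56 kg.
Total product = 4.56 × 1870 / 100 = 85.272 kg.

85.3 kg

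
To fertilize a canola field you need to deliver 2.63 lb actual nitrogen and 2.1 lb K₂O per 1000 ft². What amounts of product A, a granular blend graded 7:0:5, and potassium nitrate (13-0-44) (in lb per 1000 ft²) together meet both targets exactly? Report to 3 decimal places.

36.387 lb product A, 0.638 lb potassium nitrate

Let a = lb of product A, b = lb of potassium nitrate (per 1000 ft²).
N: 0.07·a + 0.13·b = 2.63
K₂O: 0.05·a + 0.44·b = 2.1
From row1: a = (2.63 − 0.13·b) / 0.07.
Into row2: 0.05·(2.63 − 0.13·b)/0.07 + 0.44·b = 2.1 → b = 0.63786, a = 36.3868.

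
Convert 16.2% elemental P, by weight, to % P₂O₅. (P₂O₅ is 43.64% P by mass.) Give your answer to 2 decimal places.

37.12% P₂O₅

%P₂O₅ = 16.2 / 0.4364 = 37.1219%.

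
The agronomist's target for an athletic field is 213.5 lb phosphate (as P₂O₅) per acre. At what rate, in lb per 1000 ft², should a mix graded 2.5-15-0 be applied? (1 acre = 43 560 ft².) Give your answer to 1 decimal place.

Product per acre = 213.5 / 15% = 1423.33 lb.
Convert to per 1000 ft²: 1423.33 × 0.0229568 = 32.6752 lb.

32.7 lb of product per thousand sq ft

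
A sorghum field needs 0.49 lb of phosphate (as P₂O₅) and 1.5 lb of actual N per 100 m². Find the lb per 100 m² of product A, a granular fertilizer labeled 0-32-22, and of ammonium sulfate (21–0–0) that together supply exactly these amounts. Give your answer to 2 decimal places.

1.53 lb product A, 7.14 lb ammonium sulfate

With a, b = lb per 100 m² of product A and ammonium sulfate:
P₂O₅: 0.32·a + 0·b = 0.49
N: 0·a + 0.21·b = 1.5
Solving simultaneously: a = 1.53125, b = 7.14286.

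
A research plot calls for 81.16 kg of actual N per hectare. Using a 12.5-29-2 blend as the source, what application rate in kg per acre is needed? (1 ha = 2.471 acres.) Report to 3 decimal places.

Product per hectare = 81.16 / 12.5% = 649.28 kg.
Convert to per acre: 649.28 × 0.404694 = 262.76002 kg.

262.760 kg of product per acre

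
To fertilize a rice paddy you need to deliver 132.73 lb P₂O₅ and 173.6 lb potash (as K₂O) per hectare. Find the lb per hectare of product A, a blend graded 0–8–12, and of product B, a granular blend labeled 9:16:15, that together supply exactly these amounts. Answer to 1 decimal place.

1092.6 lb product A, 283.3 lb product B

With a, b = lb per hectare of product A and product B:
P₂O₅: 0.08·a + 0.16·b = 132.73
K₂O: 0.12·a + 0.15·b = 173.6
Solving simultaneously: a = 1092.57, b = 283.278.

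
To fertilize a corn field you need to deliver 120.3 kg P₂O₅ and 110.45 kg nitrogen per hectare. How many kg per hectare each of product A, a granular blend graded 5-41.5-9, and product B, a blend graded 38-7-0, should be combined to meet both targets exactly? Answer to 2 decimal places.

Per-hectare balance (a = product A, b = product B):
P₂O₅: 0.415·a + 0.07·b = 120.3
N: 0.05·a + 0.38·b = 110.45
From row1: a = (120.3 − 0.07·b) / 0.415.
Into row2: 0.05·(120.3 − 0.07·b)/0.415 + 0.38·b = 110.45 → b = 258.247, a = 246.3197.

246.32 kg product A, 258.25 kg product B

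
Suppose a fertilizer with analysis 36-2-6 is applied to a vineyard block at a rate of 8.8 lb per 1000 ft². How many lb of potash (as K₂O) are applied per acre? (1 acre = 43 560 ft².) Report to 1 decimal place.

K₂O per 1000 ft² = 8.8 × 6% = 0.528 lb.
Convert to per acre: 0.528 × 43.56 = 22.9997 lb.

23.0 lb K₂O per acre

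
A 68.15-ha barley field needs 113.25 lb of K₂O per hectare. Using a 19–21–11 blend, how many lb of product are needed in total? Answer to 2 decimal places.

70163.52 lb

Product per hectare = 113.25 / 11% = 1029.55 lb.
Total product = 1029.55 × 68.15 = 70163.523 lb.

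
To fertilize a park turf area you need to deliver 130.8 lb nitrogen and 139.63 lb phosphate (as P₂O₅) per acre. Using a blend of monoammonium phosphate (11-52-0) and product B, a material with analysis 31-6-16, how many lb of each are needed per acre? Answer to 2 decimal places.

Let a = lb of monoammonium phosphate, b = lb of product B (per acre).
N: 0.11·a + 0.31·b = 130.8
P₂O₅: 0.52·a + 0.06·b = 139.63
Eliminate a: (row1) − 0.11/0.52·(row2) → 0.297308·b = 101.263, so b = 340.5996.
Back-substitute: a = (130.8 − 0.31·340.5996) / 0.11 = 229.219.

229.22 lb monoammonium phosphate, 340.60 lb product B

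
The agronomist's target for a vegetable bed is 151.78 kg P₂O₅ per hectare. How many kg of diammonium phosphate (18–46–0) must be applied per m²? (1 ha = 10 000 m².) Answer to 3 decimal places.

Product per hectare = 151.78 / 46% = 329.957 kg.
Convert to per m²: 329.957 × 0.0001 = 0.0329957 kg.

0.033 kg of product per sq m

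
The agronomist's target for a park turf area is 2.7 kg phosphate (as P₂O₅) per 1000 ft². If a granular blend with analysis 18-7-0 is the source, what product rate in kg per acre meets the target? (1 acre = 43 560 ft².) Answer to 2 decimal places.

1680.17 kg of product per acre

Product per 1000 ft² = 2.7 / 7% = 38.5714 kg.
Convert to per acre: 38.5714 × 43.56 = 1680.171 kg.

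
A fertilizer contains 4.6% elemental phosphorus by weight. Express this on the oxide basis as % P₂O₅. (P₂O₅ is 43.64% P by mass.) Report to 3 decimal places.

%P₂O₅ = 4.6 / 0.4364 = 10.5408%.

10.541% P₂O₅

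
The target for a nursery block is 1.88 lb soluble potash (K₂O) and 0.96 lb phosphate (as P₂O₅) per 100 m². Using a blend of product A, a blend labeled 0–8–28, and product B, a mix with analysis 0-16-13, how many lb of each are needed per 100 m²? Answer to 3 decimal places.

Let a = lb of product A, b = lb of product B (per 100 m²).
K₂O: 0.28·a + 0.13·b = 1.88
P₂O₅: 0.08·a + 0.16·b = 0.96
Eliminate a: (row1) − 0.28/0.08·(row2) → -0.43·b = -1.48, so b = 3.44186.
Back-substitute: a = (1.88 − 0.13·3.44186) / 0.28 = 5.11628.

5.116 lb product A, 3.442 lb product B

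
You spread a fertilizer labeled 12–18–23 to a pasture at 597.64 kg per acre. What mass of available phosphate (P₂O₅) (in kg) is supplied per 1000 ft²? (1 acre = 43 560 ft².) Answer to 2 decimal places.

2.47 kg P₂O₅ per thousand sq ft

P₂O₅ per acre = 597.64 × 18% = 107.575 kg.
Convert to per 1000 ft²: 107.575 × 0.0229568 = 2.46959 kg.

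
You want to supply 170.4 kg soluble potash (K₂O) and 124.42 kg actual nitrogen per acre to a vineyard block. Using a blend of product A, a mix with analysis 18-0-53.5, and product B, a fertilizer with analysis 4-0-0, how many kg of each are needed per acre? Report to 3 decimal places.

With a, b = kg per acre of product A and product B:
K₂O: 0.535·a + 0·b = 170.4
N: 0.18·a + 0.04·b = 124.42
From row1: a = (170.4 − 0·b) / 0.535.
Into row2: 0.18·(170.4 − 0·b)/0.535 + 0.04·b = 124.42 → b = 1677.22897, a = 318.5047.

318.505 kg product A, 1677.229 kg product B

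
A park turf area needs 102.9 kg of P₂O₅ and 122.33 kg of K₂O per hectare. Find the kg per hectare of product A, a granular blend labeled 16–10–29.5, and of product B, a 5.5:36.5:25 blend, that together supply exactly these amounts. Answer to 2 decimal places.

With a, b = kg per hectare of product A and product B:
P₂O₅: 0.1·a + 0.365·b = 102.9
K₂O: 0.295·a + 0.25·b = 122.33
From row1: a = (102.9 − 0.365·b) / 0.1.
Into row2: 0.295·(102.9 − 0.365·b)/0.1 + 0.25·b = 122.33 → b = 219.202, a = 228.914.

228.91 kg product A, 219.20 kg product B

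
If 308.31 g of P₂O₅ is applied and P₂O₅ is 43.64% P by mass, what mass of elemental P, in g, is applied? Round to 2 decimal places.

P = 308.31 × 0.4364 = 134.546 g.

134.55 g P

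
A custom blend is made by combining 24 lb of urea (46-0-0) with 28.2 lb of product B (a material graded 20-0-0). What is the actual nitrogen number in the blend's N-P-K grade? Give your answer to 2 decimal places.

Total mass = 24 + 28.2 = 52.2 lb.
N mass = 46%×24 + 20%×28.2 = 16.68 lb.
% N = 16.68 / 52.2 = 31.954%.

31.95% N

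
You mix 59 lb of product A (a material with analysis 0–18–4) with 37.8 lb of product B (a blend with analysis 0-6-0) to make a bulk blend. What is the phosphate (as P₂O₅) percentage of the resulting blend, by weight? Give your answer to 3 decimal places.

13.314% P₂O₅

Total mass = 59 + 37.8 = 96.8 lb.
P₂O₅ mass = 18%×59 + 6%×37.8 = 12.888 lb.
% P₂O₅ = 12.888 / 96.8 = 13.31405%.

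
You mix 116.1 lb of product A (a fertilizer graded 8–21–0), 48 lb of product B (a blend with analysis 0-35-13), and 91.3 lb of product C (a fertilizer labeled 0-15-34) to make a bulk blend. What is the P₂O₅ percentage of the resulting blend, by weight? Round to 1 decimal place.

Total mass = 116.1 + 48 + 91.3 = 255.4 lb.
P₂O₅ mass = 21%×116.1 + 35%×48 + 15%×91.3 = 54.876 lb.
% P₂O₅ = 54.876 / 255.4 = 21.4863%.

21.5% P₂O₅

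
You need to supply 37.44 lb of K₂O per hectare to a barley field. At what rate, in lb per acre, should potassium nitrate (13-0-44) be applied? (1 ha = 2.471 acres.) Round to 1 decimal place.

Product per hectare = 37.44 / 44% = 85.0909 lb.
Convert to per acre: 85.0909 × 0.404694 = 34.4358 lb.

34.4 lb of product per acre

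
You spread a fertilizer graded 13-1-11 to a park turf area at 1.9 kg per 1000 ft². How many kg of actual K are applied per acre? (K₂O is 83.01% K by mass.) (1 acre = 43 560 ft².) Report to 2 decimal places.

K₂O per 1000 ft² = 1.9 × 11% = 0.209 kg.
Elemental K = 0.209 × 0.8301 = 0.173491 kg per 1000 ft².
Convert to per acre: 0.173491 × 43.56 = 7.55726 kg.

7.56 kg K per acre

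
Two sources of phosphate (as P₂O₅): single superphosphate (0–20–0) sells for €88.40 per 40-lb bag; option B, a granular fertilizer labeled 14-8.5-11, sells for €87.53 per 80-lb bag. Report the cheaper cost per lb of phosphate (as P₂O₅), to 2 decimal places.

single superphosphate: P₂O₅ per bag = 40 × 20% = 8 lb; cost = 88.40 / 8 = €11.0500/lb P₂O₅.
option B: P₂O₅ per bag = 80 × 8.5% = 6.8 lb; cost = 87.53 / 6.8 = €12.8721/lb P₂O₅.
single superphosphate is cheaper.

€11.05 per lb P₂O₅ (single superphosphate)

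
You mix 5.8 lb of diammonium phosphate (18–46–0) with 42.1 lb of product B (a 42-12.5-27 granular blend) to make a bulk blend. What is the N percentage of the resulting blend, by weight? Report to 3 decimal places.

Total mass = 5.8 + 42.1 = 47.9 lb.
N mass = 18%×5.8 + 42%×42.1 = 18.726 lb.
% N = 18.726 / 47.9 = 39.0939%.

39.094% N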